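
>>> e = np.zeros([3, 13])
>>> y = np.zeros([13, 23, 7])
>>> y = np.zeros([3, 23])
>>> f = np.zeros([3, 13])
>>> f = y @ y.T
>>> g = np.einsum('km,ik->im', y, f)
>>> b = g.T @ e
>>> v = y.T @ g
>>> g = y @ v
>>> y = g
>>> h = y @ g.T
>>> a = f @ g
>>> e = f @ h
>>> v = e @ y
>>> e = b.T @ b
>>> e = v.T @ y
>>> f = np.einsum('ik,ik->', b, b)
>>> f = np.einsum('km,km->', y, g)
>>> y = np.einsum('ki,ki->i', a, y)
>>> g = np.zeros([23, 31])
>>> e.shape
(23, 23)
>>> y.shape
(23,)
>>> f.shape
()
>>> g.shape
(23, 31)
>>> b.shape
(23, 13)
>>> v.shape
(3, 23)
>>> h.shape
(3, 3)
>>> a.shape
(3, 23)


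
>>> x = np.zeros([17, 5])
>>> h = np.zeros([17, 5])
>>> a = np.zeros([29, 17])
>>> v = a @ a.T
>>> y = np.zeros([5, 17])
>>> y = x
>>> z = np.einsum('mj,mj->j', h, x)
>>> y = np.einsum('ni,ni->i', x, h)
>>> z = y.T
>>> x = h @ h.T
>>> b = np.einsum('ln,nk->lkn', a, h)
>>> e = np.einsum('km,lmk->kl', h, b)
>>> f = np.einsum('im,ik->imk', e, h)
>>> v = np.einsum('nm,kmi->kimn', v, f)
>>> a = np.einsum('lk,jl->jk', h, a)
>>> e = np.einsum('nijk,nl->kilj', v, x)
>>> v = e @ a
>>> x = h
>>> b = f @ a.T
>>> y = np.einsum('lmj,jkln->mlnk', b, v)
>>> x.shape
(17, 5)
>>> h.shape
(17, 5)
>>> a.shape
(29, 5)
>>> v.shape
(29, 5, 17, 5)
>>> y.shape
(29, 17, 5, 5)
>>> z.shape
(5,)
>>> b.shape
(17, 29, 29)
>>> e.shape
(29, 5, 17, 29)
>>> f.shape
(17, 29, 5)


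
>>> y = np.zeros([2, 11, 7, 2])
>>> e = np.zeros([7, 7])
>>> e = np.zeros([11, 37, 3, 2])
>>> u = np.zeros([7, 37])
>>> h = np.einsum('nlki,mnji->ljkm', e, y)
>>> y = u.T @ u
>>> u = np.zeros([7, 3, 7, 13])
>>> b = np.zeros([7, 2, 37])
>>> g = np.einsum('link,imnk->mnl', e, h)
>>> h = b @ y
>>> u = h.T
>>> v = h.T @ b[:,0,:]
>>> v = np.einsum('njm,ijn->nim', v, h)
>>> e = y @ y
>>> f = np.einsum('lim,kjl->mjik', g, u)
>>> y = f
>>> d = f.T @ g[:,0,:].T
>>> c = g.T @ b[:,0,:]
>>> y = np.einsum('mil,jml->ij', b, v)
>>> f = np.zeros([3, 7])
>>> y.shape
(2, 37)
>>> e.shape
(37, 37)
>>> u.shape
(37, 2, 7)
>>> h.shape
(7, 2, 37)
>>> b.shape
(7, 2, 37)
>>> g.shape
(7, 3, 11)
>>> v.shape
(37, 7, 37)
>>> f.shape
(3, 7)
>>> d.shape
(37, 3, 2, 7)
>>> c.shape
(11, 3, 37)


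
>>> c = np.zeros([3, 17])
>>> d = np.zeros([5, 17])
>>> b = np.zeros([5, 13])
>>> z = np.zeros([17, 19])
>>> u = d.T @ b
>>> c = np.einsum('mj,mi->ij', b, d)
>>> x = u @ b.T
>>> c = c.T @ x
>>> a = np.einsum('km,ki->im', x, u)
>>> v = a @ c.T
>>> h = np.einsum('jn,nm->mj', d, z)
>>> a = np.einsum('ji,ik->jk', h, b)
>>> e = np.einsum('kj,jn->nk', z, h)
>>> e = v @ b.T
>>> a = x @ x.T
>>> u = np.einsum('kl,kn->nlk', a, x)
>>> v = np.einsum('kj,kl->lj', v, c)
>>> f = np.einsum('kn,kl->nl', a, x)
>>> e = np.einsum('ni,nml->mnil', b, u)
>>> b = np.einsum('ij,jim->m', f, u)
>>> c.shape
(13, 5)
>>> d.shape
(5, 17)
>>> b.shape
(17,)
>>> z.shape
(17, 19)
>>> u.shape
(5, 17, 17)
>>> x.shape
(17, 5)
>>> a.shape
(17, 17)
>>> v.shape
(5, 13)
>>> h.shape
(19, 5)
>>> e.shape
(17, 5, 13, 17)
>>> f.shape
(17, 5)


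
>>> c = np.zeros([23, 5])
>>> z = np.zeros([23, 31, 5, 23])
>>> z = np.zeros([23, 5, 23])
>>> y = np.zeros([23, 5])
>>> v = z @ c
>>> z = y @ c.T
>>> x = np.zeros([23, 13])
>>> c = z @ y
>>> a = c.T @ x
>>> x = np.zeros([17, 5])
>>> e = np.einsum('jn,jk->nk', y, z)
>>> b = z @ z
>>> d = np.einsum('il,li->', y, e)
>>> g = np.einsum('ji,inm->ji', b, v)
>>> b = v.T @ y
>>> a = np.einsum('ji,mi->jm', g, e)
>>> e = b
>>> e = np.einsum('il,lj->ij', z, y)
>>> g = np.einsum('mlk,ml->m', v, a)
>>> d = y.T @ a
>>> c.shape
(23, 5)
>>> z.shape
(23, 23)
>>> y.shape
(23, 5)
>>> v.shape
(23, 5, 5)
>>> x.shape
(17, 5)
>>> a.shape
(23, 5)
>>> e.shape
(23, 5)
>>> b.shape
(5, 5, 5)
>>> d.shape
(5, 5)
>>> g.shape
(23,)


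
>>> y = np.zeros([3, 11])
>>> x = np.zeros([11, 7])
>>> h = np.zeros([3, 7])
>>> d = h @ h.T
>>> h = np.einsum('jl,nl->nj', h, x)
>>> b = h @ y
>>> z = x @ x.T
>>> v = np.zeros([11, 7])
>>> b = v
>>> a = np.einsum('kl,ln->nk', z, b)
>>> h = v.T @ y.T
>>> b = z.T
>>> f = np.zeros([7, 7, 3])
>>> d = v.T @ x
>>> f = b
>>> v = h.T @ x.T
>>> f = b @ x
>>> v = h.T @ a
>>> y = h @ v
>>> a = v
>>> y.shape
(7, 11)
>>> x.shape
(11, 7)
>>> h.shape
(7, 3)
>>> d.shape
(7, 7)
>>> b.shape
(11, 11)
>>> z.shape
(11, 11)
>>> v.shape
(3, 11)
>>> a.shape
(3, 11)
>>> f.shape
(11, 7)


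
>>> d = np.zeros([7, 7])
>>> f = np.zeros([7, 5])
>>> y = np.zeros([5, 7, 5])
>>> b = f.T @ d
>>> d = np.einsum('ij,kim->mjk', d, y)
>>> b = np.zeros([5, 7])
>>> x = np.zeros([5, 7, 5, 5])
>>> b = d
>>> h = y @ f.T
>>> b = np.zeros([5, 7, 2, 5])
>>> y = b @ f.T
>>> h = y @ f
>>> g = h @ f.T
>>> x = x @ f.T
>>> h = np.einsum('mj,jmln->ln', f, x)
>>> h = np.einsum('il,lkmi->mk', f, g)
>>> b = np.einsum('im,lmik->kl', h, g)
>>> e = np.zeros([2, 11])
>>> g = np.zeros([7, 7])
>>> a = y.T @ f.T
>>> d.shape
(5, 7, 5)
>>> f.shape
(7, 5)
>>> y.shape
(5, 7, 2, 7)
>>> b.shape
(7, 5)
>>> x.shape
(5, 7, 5, 7)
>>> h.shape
(2, 7)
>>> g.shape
(7, 7)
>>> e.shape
(2, 11)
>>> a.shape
(7, 2, 7, 7)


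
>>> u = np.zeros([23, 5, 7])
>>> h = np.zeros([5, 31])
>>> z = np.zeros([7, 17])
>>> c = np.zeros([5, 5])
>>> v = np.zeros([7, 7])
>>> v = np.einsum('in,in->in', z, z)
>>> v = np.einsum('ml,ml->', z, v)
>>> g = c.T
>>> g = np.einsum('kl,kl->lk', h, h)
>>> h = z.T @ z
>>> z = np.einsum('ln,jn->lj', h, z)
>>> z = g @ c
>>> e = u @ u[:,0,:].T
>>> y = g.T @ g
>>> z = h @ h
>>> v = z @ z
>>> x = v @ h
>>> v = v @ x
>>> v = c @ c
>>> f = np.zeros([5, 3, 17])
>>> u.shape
(23, 5, 7)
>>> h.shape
(17, 17)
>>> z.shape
(17, 17)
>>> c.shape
(5, 5)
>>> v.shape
(5, 5)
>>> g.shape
(31, 5)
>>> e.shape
(23, 5, 23)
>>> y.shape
(5, 5)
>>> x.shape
(17, 17)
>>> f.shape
(5, 3, 17)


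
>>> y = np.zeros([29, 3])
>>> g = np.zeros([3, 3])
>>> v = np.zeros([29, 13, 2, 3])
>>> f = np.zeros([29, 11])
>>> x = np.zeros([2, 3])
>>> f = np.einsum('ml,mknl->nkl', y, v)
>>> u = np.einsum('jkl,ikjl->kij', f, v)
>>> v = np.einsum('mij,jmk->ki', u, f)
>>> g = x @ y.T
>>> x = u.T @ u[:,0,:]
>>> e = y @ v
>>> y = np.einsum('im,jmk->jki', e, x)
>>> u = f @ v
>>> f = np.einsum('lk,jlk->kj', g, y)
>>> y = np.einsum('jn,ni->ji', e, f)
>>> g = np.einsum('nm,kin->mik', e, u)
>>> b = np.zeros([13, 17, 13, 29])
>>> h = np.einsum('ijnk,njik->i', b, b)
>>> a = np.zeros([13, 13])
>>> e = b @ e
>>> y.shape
(29, 2)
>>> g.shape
(29, 13, 2)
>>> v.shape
(3, 29)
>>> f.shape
(29, 2)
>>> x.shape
(2, 29, 2)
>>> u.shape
(2, 13, 29)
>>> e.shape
(13, 17, 13, 29)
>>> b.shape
(13, 17, 13, 29)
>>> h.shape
(13,)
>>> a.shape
(13, 13)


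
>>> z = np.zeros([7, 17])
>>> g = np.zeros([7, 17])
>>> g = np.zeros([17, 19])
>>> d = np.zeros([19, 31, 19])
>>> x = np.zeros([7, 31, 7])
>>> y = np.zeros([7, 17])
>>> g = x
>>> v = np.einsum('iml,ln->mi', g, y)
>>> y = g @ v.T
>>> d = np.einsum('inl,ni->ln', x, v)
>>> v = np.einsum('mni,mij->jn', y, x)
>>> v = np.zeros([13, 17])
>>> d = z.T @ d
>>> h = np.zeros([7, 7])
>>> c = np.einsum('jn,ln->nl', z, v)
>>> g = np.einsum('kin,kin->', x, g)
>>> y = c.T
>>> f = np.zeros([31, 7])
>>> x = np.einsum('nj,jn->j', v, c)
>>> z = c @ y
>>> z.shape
(17, 17)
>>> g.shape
()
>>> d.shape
(17, 31)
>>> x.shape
(17,)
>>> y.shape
(13, 17)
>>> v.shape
(13, 17)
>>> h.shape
(7, 7)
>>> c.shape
(17, 13)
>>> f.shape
(31, 7)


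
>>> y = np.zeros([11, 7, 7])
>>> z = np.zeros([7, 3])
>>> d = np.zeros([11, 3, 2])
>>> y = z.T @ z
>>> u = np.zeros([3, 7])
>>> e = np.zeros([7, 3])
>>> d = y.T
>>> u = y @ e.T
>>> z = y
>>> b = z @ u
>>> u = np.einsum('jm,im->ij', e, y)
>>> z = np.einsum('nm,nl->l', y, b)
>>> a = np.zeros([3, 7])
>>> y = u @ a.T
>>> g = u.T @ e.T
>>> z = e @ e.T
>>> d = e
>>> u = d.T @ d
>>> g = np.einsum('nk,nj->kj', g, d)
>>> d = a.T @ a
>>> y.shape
(3, 3)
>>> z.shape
(7, 7)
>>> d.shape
(7, 7)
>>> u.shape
(3, 3)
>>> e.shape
(7, 3)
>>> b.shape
(3, 7)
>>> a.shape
(3, 7)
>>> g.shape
(7, 3)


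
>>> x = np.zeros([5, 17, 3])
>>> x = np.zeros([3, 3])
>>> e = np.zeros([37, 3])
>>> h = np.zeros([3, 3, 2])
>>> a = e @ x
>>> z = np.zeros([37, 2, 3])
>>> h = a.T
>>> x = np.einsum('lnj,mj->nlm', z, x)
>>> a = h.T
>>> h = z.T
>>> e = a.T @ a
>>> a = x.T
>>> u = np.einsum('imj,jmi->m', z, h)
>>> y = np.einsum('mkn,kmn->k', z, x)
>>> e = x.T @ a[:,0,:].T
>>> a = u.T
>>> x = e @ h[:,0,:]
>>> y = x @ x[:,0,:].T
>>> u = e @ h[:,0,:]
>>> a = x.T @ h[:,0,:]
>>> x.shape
(3, 37, 37)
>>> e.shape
(3, 37, 3)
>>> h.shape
(3, 2, 37)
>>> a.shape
(37, 37, 37)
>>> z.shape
(37, 2, 3)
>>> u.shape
(3, 37, 37)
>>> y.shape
(3, 37, 3)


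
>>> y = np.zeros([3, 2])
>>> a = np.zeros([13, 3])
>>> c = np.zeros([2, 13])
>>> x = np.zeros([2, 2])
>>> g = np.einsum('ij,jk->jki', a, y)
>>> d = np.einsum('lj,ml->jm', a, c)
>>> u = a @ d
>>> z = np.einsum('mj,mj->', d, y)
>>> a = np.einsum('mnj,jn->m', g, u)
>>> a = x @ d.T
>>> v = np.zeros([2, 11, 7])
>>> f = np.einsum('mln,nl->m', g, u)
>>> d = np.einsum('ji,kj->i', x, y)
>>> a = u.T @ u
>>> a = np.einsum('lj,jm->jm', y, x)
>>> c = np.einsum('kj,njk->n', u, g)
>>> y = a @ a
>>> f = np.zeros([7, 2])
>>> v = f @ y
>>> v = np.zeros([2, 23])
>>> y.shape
(2, 2)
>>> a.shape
(2, 2)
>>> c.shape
(3,)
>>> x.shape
(2, 2)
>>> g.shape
(3, 2, 13)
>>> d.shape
(2,)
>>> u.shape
(13, 2)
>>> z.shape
()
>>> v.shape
(2, 23)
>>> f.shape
(7, 2)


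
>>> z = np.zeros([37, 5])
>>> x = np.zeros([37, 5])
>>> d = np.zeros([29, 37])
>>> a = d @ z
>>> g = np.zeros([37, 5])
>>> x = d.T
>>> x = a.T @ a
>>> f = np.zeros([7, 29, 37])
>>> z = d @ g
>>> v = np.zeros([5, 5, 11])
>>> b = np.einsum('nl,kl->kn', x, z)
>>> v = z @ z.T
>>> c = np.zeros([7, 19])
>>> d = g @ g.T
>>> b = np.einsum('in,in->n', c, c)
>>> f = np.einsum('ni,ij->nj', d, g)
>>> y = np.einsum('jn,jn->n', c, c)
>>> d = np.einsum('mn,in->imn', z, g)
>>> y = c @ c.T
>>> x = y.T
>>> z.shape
(29, 5)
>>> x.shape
(7, 7)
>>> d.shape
(37, 29, 5)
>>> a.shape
(29, 5)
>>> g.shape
(37, 5)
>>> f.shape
(37, 5)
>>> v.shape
(29, 29)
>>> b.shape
(19,)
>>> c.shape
(7, 19)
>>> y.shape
(7, 7)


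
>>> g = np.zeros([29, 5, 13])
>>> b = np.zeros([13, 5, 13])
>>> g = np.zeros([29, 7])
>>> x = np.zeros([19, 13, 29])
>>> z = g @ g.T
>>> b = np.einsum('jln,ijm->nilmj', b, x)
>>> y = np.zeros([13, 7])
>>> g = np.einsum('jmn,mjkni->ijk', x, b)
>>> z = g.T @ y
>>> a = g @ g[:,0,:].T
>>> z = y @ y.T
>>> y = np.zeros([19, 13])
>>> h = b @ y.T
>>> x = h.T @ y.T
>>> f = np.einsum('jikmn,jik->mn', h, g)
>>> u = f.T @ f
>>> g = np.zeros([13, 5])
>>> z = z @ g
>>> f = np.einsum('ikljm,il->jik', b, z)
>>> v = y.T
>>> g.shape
(13, 5)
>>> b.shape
(13, 19, 5, 29, 13)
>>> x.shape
(19, 29, 5, 19, 19)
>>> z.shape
(13, 5)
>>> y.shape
(19, 13)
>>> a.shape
(13, 19, 13)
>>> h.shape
(13, 19, 5, 29, 19)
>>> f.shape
(29, 13, 19)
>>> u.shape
(19, 19)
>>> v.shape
(13, 19)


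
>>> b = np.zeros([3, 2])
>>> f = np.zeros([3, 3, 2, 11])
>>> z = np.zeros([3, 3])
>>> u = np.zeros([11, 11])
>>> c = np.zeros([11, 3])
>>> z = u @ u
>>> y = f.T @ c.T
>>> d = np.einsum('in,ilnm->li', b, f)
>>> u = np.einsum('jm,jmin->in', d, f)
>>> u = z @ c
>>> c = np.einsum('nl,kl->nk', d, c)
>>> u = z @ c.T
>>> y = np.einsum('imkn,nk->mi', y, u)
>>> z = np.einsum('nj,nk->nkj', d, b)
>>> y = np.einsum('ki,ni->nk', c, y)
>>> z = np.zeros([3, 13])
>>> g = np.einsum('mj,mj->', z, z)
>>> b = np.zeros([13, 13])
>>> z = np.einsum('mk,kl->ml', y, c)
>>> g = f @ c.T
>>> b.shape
(13, 13)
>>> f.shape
(3, 3, 2, 11)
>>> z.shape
(2, 11)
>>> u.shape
(11, 3)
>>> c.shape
(3, 11)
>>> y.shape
(2, 3)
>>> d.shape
(3, 3)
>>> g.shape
(3, 3, 2, 3)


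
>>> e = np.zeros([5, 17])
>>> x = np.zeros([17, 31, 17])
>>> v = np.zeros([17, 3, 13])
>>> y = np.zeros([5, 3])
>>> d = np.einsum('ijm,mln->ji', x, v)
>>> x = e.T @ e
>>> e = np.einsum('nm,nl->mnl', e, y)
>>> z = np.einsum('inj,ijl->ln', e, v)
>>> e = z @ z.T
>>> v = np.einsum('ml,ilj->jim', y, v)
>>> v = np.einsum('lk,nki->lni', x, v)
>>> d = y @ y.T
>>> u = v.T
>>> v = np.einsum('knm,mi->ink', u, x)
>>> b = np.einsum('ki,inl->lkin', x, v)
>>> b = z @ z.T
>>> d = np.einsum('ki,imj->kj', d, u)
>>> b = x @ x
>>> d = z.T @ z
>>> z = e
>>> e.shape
(13, 13)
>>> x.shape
(17, 17)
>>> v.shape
(17, 13, 5)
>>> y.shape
(5, 3)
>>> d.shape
(5, 5)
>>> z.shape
(13, 13)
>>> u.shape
(5, 13, 17)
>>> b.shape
(17, 17)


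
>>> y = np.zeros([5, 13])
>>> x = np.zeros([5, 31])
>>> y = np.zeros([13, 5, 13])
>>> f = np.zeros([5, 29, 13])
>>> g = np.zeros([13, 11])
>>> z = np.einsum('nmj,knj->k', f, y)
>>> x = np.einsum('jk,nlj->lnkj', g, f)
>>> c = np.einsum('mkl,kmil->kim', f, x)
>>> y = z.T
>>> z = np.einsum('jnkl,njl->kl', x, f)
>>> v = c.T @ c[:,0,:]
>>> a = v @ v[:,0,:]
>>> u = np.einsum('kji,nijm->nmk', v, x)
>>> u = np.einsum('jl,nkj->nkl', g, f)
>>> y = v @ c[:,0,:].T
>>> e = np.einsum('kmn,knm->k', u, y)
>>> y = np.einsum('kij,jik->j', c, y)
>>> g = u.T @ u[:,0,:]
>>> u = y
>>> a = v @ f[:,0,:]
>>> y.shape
(5,)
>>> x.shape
(29, 5, 11, 13)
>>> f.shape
(5, 29, 13)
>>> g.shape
(11, 29, 11)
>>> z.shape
(11, 13)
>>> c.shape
(29, 11, 5)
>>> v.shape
(5, 11, 5)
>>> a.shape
(5, 11, 13)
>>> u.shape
(5,)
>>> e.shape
(5,)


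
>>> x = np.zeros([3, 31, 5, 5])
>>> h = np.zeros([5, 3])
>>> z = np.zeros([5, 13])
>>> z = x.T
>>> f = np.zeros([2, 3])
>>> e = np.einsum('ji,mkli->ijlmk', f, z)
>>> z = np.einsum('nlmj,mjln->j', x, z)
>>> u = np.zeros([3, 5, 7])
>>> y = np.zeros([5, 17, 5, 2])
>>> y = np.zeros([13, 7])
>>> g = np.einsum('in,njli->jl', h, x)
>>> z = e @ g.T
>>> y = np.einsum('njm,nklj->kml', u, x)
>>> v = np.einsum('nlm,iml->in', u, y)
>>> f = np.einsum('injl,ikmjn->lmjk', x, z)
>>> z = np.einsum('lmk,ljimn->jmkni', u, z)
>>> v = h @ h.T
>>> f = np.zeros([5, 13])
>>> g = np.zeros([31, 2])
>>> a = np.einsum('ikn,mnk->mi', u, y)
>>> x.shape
(3, 31, 5, 5)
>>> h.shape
(5, 3)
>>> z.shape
(2, 5, 7, 31, 31)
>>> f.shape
(5, 13)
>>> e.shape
(3, 2, 31, 5, 5)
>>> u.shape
(3, 5, 7)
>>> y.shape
(31, 7, 5)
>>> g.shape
(31, 2)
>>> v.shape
(5, 5)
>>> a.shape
(31, 3)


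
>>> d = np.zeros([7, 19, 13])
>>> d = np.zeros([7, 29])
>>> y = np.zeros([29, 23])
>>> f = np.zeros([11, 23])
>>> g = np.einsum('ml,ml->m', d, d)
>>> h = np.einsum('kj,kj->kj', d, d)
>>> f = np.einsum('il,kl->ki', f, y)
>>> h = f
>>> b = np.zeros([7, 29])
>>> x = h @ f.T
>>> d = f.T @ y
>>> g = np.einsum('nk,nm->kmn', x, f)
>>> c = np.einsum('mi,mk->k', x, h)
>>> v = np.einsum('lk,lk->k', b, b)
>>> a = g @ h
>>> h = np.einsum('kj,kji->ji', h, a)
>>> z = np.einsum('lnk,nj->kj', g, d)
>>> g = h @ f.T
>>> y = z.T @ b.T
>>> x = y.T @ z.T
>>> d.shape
(11, 23)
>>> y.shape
(23, 7)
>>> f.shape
(29, 11)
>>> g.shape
(11, 29)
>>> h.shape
(11, 11)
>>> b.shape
(7, 29)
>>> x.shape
(7, 29)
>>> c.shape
(11,)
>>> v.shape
(29,)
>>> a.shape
(29, 11, 11)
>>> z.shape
(29, 23)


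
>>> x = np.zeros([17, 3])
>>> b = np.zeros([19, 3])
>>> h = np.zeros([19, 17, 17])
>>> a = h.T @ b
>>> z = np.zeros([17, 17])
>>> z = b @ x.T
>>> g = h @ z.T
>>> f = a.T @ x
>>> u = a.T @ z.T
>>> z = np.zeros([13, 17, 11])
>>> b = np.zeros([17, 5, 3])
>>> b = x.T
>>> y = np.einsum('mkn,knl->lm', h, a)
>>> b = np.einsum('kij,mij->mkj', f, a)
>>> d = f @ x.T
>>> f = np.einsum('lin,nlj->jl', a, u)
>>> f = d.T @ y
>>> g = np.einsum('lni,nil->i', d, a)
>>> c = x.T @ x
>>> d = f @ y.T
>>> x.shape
(17, 3)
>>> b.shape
(17, 3, 3)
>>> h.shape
(19, 17, 17)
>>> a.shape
(17, 17, 3)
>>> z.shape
(13, 17, 11)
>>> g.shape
(17,)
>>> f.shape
(17, 17, 19)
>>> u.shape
(3, 17, 19)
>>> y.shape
(3, 19)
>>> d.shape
(17, 17, 3)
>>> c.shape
(3, 3)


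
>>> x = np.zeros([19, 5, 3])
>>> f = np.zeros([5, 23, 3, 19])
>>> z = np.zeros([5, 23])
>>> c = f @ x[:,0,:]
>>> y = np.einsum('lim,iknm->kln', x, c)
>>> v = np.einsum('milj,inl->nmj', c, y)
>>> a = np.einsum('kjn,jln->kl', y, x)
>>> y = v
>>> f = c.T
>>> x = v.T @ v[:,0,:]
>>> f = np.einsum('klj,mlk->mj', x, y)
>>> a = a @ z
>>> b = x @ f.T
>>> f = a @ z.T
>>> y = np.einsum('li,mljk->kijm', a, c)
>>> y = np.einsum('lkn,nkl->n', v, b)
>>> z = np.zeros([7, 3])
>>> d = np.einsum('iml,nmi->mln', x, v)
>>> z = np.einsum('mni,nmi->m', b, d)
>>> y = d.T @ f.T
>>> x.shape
(3, 5, 3)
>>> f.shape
(23, 5)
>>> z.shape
(3,)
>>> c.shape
(5, 23, 3, 3)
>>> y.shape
(19, 3, 23)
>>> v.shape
(19, 5, 3)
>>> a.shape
(23, 23)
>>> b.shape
(3, 5, 19)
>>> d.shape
(5, 3, 19)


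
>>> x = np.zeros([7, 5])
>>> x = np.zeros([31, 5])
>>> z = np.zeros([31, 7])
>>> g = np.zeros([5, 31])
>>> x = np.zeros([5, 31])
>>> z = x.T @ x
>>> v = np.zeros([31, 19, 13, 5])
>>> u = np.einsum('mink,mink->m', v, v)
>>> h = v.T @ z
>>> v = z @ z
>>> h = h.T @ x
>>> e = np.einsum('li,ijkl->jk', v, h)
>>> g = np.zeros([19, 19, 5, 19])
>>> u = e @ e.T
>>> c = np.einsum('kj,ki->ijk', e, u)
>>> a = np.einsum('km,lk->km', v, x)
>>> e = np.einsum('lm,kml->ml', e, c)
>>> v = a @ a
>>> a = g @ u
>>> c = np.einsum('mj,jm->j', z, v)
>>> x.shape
(5, 31)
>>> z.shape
(31, 31)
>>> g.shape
(19, 19, 5, 19)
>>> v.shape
(31, 31)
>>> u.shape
(19, 19)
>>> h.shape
(31, 19, 13, 31)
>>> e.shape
(13, 19)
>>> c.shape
(31,)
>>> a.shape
(19, 19, 5, 19)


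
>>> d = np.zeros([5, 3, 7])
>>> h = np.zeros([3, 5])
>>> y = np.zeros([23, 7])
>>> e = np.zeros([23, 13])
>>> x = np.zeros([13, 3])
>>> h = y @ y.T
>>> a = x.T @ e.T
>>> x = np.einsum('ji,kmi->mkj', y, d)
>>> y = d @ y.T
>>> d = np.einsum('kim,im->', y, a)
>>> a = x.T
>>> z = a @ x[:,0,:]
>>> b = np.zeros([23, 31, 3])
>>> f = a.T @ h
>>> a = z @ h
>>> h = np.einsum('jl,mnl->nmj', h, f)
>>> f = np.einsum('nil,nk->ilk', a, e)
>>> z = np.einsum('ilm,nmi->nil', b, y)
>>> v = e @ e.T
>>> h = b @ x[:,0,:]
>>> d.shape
()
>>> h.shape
(23, 31, 23)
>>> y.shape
(5, 3, 23)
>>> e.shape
(23, 13)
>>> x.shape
(3, 5, 23)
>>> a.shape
(23, 5, 23)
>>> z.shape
(5, 23, 31)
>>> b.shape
(23, 31, 3)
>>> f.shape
(5, 23, 13)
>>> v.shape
(23, 23)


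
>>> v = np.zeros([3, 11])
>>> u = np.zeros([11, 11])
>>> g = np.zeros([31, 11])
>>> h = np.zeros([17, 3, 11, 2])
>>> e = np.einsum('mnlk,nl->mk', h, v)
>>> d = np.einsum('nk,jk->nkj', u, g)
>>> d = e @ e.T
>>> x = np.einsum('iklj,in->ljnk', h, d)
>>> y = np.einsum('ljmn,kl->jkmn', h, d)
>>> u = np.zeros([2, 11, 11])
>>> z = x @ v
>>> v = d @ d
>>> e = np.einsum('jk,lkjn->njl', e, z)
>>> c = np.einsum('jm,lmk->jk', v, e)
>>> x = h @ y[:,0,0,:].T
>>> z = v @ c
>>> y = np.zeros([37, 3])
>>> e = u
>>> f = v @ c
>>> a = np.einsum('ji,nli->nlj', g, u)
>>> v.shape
(17, 17)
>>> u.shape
(2, 11, 11)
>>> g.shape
(31, 11)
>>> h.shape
(17, 3, 11, 2)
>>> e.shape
(2, 11, 11)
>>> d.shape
(17, 17)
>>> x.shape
(17, 3, 11, 3)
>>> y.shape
(37, 3)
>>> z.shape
(17, 11)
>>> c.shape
(17, 11)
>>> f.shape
(17, 11)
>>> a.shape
(2, 11, 31)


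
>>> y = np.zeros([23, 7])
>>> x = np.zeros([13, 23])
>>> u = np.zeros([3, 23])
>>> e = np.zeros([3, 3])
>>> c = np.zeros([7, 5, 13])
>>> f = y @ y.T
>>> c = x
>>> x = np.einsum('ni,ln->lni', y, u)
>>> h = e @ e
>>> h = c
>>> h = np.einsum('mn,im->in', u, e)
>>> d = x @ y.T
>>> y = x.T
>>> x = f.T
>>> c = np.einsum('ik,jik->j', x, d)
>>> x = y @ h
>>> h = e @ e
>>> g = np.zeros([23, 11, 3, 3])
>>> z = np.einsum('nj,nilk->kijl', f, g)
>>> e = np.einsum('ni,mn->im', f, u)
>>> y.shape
(7, 23, 3)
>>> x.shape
(7, 23, 23)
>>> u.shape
(3, 23)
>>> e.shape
(23, 3)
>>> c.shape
(3,)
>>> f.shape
(23, 23)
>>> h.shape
(3, 3)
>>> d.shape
(3, 23, 23)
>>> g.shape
(23, 11, 3, 3)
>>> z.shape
(3, 11, 23, 3)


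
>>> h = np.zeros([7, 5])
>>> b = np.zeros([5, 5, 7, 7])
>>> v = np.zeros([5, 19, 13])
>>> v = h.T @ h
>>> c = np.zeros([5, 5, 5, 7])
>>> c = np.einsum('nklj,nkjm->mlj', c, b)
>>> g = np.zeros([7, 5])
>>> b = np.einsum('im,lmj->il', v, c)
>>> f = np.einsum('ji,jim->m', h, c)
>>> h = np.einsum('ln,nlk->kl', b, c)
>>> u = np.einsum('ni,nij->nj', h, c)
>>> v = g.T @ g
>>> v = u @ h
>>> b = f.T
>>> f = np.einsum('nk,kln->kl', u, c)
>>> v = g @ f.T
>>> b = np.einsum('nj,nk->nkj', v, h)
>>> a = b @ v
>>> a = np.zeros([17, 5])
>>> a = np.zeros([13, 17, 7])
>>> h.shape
(7, 5)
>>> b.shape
(7, 5, 7)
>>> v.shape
(7, 7)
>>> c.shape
(7, 5, 7)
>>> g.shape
(7, 5)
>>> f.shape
(7, 5)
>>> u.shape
(7, 7)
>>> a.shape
(13, 17, 7)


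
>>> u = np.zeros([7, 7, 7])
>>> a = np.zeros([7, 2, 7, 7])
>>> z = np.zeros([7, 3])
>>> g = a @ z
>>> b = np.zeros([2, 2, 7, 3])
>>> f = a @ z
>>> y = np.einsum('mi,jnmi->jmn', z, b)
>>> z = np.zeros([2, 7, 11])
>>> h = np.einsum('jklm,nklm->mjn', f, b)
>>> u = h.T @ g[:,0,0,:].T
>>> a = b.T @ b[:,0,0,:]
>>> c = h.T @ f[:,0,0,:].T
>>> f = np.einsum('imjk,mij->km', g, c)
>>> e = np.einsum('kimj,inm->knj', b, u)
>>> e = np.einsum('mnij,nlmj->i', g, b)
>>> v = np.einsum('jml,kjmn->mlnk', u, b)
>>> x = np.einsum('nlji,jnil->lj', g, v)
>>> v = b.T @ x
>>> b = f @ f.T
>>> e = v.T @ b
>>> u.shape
(2, 7, 7)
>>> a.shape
(3, 7, 2, 3)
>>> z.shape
(2, 7, 11)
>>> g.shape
(7, 2, 7, 3)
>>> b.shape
(3, 3)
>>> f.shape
(3, 2)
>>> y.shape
(2, 7, 2)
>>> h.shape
(3, 7, 2)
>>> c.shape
(2, 7, 7)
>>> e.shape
(7, 2, 7, 3)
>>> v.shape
(3, 7, 2, 7)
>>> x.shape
(2, 7)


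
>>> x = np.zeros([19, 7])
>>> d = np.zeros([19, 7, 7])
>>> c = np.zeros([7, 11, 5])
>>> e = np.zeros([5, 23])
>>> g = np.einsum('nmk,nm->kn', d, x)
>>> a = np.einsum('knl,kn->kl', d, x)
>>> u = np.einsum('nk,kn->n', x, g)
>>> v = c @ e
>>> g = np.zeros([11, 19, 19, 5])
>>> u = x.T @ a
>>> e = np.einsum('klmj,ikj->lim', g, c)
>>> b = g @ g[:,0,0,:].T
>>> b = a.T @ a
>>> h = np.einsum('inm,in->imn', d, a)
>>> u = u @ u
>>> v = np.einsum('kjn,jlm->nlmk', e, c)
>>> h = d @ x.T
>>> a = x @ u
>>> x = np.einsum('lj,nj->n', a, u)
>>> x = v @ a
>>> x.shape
(19, 11, 5, 7)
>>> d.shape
(19, 7, 7)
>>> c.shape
(7, 11, 5)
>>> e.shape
(19, 7, 19)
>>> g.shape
(11, 19, 19, 5)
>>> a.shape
(19, 7)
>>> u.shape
(7, 7)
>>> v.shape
(19, 11, 5, 19)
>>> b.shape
(7, 7)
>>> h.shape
(19, 7, 19)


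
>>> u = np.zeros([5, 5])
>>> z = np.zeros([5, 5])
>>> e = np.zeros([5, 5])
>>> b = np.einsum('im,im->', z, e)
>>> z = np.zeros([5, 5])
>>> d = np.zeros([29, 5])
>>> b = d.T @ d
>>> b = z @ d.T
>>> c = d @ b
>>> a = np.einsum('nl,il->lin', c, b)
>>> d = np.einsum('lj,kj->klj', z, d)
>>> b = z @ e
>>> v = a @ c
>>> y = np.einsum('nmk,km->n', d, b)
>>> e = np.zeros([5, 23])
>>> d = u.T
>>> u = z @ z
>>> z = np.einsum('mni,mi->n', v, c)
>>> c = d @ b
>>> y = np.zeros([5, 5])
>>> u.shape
(5, 5)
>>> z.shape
(5,)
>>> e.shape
(5, 23)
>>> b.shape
(5, 5)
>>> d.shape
(5, 5)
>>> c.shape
(5, 5)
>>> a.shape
(29, 5, 29)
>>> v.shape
(29, 5, 29)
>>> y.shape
(5, 5)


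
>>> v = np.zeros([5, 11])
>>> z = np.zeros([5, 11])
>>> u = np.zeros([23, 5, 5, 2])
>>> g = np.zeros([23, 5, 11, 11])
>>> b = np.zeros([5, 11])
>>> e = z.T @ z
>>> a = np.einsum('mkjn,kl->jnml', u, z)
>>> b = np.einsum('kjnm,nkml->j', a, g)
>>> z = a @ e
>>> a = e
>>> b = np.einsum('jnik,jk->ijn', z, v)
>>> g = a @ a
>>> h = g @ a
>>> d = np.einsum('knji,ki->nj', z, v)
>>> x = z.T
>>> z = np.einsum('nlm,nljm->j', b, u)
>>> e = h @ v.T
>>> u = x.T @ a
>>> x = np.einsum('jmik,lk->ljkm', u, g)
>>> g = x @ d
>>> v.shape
(5, 11)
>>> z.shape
(5,)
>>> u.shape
(5, 2, 23, 11)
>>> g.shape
(11, 5, 11, 23)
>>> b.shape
(23, 5, 2)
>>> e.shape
(11, 5)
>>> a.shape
(11, 11)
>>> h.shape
(11, 11)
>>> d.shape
(2, 23)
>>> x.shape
(11, 5, 11, 2)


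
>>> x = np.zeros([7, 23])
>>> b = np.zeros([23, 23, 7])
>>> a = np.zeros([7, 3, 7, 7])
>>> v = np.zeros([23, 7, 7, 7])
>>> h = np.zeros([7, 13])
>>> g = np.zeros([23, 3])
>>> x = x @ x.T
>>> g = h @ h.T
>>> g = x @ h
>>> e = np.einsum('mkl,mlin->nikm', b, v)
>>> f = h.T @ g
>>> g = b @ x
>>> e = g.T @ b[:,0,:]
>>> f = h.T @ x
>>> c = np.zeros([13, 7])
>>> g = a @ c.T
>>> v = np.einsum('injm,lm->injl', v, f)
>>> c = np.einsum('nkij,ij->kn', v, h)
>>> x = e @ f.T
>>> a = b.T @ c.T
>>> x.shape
(7, 23, 13)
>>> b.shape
(23, 23, 7)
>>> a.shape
(7, 23, 7)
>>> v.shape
(23, 7, 7, 13)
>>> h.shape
(7, 13)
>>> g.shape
(7, 3, 7, 13)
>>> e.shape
(7, 23, 7)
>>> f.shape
(13, 7)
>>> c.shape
(7, 23)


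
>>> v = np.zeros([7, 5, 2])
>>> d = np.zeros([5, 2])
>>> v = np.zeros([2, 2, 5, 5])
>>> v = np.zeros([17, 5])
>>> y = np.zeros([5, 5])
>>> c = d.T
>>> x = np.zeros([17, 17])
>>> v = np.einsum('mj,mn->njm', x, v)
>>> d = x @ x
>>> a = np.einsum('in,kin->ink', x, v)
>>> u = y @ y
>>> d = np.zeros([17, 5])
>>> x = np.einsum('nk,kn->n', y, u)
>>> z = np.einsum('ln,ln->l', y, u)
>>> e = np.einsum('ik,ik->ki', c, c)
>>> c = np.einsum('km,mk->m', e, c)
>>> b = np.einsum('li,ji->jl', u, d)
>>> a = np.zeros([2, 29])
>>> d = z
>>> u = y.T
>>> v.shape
(5, 17, 17)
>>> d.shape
(5,)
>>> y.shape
(5, 5)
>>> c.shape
(2,)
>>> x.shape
(5,)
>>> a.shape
(2, 29)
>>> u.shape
(5, 5)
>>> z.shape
(5,)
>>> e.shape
(5, 2)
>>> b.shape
(17, 5)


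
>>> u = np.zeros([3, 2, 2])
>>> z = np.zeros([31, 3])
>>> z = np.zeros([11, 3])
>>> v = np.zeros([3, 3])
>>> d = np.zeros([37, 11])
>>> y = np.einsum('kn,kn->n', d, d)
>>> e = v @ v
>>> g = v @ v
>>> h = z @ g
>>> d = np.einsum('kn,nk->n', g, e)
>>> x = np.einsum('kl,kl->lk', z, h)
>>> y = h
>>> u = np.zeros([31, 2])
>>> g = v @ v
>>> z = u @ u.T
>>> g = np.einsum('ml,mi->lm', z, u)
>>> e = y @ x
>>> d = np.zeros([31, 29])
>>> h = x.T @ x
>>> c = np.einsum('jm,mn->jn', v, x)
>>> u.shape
(31, 2)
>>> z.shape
(31, 31)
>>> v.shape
(3, 3)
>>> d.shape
(31, 29)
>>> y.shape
(11, 3)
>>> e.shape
(11, 11)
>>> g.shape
(31, 31)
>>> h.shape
(11, 11)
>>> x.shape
(3, 11)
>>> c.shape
(3, 11)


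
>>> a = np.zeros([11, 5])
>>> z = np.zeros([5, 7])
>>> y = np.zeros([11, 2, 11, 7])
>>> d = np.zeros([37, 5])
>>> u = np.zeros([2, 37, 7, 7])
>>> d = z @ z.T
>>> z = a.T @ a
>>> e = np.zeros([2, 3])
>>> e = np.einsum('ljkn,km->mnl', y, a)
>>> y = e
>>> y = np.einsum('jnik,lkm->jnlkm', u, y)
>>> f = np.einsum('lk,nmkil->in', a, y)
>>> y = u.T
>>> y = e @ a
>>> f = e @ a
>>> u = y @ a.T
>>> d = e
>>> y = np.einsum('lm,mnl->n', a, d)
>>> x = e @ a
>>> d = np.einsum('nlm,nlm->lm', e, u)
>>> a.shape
(11, 5)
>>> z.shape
(5, 5)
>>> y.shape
(7,)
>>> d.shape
(7, 11)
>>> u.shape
(5, 7, 11)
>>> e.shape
(5, 7, 11)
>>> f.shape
(5, 7, 5)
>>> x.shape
(5, 7, 5)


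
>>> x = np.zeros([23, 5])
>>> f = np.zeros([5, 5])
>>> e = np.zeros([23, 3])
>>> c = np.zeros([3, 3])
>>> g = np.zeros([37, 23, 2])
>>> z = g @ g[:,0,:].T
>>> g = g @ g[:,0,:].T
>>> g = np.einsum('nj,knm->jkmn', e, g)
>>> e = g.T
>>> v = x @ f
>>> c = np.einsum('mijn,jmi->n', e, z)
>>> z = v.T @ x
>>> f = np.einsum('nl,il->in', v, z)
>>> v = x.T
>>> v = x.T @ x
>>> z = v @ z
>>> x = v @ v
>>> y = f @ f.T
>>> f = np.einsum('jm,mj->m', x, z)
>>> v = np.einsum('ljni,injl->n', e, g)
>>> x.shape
(5, 5)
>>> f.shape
(5,)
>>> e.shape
(23, 37, 37, 3)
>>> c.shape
(3,)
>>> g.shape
(3, 37, 37, 23)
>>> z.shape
(5, 5)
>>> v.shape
(37,)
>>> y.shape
(5, 5)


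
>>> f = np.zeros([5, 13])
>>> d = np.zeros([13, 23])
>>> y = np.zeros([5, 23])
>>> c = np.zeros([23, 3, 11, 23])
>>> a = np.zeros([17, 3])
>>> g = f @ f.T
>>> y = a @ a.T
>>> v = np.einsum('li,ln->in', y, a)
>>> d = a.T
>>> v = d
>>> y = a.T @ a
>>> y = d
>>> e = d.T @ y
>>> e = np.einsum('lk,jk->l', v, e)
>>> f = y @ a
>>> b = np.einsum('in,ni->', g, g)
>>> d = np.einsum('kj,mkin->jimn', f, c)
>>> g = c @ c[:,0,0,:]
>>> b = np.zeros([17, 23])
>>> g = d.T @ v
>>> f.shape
(3, 3)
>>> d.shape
(3, 11, 23, 23)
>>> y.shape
(3, 17)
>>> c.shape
(23, 3, 11, 23)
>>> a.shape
(17, 3)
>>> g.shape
(23, 23, 11, 17)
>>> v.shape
(3, 17)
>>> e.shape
(3,)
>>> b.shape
(17, 23)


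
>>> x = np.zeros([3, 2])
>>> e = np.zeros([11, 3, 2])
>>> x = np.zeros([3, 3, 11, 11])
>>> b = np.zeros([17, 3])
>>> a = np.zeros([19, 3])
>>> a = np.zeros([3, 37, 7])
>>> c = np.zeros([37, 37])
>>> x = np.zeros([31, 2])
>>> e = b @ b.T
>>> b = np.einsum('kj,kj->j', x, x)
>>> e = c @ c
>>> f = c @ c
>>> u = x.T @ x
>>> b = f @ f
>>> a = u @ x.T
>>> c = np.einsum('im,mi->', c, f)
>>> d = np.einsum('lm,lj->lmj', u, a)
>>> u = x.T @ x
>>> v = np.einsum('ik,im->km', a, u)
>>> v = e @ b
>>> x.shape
(31, 2)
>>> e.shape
(37, 37)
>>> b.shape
(37, 37)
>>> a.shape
(2, 31)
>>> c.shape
()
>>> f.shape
(37, 37)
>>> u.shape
(2, 2)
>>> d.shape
(2, 2, 31)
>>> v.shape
(37, 37)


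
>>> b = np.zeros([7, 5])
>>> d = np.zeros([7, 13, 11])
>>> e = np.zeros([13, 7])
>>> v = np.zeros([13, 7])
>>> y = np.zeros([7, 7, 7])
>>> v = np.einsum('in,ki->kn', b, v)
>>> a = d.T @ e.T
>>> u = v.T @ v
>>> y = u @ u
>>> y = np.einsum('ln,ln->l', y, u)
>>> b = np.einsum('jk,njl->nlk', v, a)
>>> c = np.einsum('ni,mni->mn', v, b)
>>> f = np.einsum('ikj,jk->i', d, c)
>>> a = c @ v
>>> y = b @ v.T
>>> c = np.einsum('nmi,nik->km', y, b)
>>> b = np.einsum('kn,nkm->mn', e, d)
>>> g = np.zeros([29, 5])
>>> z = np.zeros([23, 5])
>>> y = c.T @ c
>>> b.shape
(11, 7)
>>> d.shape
(7, 13, 11)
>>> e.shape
(13, 7)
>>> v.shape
(13, 5)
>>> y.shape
(13, 13)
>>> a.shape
(11, 5)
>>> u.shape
(5, 5)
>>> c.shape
(5, 13)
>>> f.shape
(7,)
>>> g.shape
(29, 5)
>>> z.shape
(23, 5)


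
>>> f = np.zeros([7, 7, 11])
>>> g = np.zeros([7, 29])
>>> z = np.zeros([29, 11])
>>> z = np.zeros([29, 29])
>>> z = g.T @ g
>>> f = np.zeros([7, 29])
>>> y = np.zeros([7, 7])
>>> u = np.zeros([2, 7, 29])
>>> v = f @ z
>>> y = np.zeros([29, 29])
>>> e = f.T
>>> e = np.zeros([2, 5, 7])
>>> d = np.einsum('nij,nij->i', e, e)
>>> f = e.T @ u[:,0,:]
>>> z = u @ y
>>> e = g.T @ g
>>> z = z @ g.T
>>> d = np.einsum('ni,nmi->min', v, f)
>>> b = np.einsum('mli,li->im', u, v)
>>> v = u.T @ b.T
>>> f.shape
(7, 5, 29)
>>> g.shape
(7, 29)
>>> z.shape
(2, 7, 7)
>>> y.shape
(29, 29)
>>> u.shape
(2, 7, 29)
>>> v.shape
(29, 7, 29)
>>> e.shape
(29, 29)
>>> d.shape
(5, 29, 7)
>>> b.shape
(29, 2)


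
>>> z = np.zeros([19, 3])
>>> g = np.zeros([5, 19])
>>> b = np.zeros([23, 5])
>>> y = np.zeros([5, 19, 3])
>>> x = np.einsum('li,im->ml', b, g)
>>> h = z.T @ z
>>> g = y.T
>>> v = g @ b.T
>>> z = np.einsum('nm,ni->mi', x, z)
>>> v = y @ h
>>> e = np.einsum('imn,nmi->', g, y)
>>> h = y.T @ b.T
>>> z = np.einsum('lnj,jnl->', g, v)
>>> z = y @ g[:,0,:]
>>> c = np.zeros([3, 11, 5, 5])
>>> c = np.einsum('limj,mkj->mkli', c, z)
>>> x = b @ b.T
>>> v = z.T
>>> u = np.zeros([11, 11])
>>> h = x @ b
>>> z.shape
(5, 19, 5)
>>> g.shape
(3, 19, 5)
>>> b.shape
(23, 5)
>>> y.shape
(5, 19, 3)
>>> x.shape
(23, 23)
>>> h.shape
(23, 5)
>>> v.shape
(5, 19, 5)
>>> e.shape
()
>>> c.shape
(5, 19, 3, 11)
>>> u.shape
(11, 11)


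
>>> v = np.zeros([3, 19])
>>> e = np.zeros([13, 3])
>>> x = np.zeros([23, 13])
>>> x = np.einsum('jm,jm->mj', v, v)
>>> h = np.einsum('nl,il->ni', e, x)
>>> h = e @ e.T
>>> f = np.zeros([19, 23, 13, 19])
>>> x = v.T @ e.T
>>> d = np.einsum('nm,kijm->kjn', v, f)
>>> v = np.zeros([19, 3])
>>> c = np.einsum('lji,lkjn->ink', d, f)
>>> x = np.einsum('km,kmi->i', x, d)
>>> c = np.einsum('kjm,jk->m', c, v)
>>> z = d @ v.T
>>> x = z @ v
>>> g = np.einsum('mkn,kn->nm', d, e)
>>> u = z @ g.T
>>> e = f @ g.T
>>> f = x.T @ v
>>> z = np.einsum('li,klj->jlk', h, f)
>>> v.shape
(19, 3)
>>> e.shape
(19, 23, 13, 3)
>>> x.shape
(19, 13, 3)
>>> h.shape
(13, 13)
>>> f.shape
(3, 13, 3)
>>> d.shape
(19, 13, 3)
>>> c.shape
(23,)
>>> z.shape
(3, 13, 3)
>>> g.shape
(3, 19)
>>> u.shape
(19, 13, 3)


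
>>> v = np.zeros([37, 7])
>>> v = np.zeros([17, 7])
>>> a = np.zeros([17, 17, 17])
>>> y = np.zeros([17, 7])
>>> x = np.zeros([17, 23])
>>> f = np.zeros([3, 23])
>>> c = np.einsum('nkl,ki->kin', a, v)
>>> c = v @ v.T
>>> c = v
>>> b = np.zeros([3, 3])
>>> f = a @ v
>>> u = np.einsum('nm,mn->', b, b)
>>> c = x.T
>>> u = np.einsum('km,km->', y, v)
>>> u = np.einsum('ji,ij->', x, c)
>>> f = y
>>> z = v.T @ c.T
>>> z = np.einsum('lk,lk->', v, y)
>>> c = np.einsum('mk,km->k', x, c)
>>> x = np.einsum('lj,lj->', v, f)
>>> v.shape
(17, 7)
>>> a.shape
(17, 17, 17)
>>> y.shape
(17, 7)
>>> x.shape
()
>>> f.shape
(17, 7)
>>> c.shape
(23,)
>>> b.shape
(3, 3)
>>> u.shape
()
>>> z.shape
()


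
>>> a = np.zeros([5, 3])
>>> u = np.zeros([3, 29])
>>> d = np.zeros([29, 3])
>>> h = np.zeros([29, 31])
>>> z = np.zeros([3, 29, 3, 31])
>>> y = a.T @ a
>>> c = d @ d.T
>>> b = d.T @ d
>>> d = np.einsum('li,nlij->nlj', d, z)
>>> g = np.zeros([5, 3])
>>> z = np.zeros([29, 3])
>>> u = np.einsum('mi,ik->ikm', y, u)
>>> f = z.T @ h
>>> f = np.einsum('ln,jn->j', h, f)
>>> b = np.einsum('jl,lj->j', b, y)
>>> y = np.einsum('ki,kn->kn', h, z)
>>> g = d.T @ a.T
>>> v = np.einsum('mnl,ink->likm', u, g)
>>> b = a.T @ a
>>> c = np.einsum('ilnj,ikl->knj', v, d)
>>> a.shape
(5, 3)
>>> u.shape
(3, 29, 3)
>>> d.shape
(3, 29, 31)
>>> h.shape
(29, 31)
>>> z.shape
(29, 3)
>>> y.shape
(29, 3)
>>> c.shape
(29, 5, 3)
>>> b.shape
(3, 3)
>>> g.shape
(31, 29, 5)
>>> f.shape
(3,)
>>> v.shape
(3, 31, 5, 3)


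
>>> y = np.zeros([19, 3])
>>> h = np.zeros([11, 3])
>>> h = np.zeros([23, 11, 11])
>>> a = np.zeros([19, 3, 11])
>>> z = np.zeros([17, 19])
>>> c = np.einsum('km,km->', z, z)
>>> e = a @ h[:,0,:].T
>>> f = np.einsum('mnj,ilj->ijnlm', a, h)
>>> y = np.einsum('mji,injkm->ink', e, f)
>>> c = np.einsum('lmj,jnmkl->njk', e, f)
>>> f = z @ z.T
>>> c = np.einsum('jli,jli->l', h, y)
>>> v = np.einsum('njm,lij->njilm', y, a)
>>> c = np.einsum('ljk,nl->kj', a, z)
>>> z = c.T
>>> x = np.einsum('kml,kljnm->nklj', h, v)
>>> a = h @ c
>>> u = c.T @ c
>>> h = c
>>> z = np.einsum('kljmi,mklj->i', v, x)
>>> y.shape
(23, 11, 11)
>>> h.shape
(11, 3)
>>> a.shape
(23, 11, 3)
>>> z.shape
(11,)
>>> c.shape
(11, 3)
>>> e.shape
(19, 3, 23)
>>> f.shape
(17, 17)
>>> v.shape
(23, 11, 3, 19, 11)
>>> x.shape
(19, 23, 11, 3)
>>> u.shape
(3, 3)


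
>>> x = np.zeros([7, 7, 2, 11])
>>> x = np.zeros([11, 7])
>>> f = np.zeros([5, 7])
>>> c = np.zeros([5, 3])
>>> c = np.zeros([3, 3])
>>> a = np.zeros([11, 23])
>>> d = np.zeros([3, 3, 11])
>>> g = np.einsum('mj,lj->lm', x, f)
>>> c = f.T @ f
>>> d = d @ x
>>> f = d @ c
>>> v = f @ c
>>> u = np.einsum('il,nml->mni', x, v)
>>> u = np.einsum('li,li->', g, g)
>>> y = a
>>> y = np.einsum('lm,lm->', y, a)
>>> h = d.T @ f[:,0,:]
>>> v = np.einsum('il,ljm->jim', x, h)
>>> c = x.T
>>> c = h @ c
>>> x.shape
(11, 7)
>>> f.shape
(3, 3, 7)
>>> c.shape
(7, 3, 11)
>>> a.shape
(11, 23)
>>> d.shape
(3, 3, 7)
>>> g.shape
(5, 11)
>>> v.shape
(3, 11, 7)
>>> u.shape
()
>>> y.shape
()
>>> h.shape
(7, 3, 7)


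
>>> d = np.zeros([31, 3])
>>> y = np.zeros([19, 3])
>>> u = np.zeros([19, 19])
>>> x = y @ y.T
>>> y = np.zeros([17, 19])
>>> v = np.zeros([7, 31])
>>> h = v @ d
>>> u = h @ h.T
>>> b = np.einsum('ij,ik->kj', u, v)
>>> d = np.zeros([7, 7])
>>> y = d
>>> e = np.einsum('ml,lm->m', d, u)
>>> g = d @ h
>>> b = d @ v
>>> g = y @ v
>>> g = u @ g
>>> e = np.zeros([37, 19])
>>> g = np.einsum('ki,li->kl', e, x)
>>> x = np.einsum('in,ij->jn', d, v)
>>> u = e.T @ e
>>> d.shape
(7, 7)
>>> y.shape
(7, 7)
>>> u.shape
(19, 19)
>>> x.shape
(31, 7)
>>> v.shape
(7, 31)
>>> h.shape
(7, 3)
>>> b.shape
(7, 31)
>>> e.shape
(37, 19)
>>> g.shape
(37, 19)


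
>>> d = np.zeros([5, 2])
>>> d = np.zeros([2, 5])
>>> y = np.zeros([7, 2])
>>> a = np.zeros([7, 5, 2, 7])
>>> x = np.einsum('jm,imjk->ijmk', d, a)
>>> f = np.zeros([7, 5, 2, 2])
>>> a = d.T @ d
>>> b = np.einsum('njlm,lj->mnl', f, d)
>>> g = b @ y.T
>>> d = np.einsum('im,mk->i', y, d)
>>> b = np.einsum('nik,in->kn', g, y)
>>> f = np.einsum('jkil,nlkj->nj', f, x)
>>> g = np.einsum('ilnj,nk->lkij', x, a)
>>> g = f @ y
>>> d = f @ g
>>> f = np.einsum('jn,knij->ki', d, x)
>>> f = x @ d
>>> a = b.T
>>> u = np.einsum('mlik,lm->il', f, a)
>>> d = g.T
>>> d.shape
(2, 7)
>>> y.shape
(7, 2)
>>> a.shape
(2, 7)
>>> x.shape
(7, 2, 5, 7)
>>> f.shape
(7, 2, 5, 2)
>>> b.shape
(7, 2)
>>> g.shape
(7, 2)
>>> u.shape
(5, 2)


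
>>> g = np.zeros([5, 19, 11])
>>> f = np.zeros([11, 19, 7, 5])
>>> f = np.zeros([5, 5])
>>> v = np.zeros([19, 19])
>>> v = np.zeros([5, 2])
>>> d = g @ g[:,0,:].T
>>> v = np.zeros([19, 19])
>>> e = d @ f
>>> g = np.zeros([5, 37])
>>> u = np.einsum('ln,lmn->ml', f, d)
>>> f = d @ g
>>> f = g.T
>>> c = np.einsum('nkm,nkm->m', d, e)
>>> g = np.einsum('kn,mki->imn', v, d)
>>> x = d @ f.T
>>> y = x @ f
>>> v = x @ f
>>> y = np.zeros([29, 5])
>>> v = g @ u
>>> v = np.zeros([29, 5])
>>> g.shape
(5, 5, 19)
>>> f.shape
(37, 5)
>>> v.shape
(29, 5)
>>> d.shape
(5, 19, 5)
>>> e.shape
(5, 19, 5)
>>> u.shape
(19, 5)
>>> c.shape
(5,)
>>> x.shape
(5, 19, 37)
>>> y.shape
(29, 5)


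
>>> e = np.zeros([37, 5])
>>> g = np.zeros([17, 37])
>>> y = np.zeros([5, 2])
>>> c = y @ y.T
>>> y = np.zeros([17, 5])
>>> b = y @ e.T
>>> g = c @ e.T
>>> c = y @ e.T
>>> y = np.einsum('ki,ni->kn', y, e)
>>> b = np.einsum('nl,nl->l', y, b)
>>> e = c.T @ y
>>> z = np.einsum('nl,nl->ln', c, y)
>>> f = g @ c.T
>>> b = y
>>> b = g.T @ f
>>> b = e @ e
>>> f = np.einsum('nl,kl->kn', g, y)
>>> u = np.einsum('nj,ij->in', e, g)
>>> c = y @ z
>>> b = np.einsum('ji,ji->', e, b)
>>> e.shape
(37, 37)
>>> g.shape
(5, 37)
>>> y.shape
(17, 37)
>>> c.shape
(17, 17)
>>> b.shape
()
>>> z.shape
(37, 17)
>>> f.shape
(17, 5)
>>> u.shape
(5, 37)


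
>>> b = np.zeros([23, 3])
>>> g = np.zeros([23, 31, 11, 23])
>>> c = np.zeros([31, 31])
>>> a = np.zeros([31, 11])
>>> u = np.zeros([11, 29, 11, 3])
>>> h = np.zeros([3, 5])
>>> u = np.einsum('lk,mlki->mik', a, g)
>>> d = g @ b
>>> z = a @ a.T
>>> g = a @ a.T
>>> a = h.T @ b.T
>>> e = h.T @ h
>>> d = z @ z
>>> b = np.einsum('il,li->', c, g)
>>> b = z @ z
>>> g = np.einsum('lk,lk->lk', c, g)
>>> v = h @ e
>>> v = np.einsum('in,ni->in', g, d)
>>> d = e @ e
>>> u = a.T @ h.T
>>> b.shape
(31, 31)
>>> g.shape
(31, 31)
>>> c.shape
(31, 31)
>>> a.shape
(5, 23)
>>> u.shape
(23, 3)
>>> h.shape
(3, 5)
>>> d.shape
(5, 5)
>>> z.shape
(31, 31)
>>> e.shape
(5, 5)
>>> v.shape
(31, 31)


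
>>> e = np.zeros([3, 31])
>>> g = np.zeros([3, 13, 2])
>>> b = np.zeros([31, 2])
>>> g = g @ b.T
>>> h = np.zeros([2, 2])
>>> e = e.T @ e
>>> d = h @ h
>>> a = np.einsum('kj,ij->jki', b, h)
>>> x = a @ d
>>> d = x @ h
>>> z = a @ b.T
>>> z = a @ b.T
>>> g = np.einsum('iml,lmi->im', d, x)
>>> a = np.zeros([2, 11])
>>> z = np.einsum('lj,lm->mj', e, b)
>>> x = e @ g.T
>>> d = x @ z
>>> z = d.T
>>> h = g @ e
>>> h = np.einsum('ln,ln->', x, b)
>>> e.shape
(31, 31)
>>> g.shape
(2, 31)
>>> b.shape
(31, 2)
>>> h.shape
()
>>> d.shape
(31, 31)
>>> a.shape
(2, 11)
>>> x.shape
(31, 2)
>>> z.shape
(31, 31)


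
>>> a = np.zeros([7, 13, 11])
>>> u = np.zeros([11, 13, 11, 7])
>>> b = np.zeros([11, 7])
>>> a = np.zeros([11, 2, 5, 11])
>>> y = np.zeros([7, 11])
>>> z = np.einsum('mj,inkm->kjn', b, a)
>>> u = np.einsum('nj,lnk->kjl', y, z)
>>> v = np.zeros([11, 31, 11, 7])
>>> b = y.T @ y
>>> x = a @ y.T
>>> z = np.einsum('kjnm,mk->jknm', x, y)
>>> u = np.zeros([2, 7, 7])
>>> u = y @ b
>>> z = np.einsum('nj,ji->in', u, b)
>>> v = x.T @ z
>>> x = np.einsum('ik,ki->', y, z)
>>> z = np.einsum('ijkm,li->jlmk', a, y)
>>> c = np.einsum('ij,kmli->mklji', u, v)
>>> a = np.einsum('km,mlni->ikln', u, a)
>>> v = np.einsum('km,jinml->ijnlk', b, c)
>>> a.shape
(11, 7, 2, 5)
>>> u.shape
(7, 11)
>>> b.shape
(11, 11)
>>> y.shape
(7, 11)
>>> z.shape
(2, 7, 11, 5)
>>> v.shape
(7, 5, 2, 7, 11)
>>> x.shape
()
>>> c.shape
(5, 7, 2, 11, 7)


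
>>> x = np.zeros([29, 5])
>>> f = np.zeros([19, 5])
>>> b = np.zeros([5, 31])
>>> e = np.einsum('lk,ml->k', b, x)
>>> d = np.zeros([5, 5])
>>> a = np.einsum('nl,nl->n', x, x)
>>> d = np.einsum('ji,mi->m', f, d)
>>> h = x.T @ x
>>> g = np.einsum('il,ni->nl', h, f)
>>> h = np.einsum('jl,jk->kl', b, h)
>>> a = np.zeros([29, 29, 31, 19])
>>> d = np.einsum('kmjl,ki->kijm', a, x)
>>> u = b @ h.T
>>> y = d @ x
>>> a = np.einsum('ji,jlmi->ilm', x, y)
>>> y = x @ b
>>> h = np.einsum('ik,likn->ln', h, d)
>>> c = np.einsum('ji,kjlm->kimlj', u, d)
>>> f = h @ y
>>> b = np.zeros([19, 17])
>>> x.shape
(29, 5)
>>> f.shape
(29, 31)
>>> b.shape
(19, 17)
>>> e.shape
(31,)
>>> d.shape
(29, 5, 31, 29)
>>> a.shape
(5, 5, 31)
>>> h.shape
(29, 29)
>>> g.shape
(19, 5)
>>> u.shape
(5, 5)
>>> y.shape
(29, 31)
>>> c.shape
(29, 5, 29, 31, 5)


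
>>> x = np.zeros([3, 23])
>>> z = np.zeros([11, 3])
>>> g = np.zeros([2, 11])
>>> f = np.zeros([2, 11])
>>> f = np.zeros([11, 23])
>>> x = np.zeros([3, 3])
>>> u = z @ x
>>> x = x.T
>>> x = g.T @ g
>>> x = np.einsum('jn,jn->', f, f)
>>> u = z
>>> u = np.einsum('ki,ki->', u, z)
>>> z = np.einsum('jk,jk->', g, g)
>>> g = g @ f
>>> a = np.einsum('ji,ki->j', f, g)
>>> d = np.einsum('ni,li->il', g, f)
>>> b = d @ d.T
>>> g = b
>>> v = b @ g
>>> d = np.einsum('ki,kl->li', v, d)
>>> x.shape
()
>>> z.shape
()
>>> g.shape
(23, 23)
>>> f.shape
(11, 23)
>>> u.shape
()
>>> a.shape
(11,)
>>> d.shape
(11, 23)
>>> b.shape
(23, 23)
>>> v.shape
(23, 23)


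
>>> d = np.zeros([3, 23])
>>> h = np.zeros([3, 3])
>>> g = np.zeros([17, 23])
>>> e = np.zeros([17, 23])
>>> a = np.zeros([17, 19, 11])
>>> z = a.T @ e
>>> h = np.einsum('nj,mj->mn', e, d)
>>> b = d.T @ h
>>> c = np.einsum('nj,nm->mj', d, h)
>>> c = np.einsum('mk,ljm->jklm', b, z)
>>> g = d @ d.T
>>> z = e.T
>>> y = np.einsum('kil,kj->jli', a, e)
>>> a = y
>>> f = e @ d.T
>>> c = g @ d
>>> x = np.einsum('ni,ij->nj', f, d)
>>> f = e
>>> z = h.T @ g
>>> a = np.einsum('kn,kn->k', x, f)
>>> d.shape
(3, 23)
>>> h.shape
(3, 17)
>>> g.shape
(3, 3)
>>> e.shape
(17, 23)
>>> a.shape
(17,)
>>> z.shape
(17, 3)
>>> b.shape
(23, 17)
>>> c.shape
(3, 23)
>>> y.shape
(23, 11, 19)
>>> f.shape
(17, 23)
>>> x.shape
(17, 23)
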